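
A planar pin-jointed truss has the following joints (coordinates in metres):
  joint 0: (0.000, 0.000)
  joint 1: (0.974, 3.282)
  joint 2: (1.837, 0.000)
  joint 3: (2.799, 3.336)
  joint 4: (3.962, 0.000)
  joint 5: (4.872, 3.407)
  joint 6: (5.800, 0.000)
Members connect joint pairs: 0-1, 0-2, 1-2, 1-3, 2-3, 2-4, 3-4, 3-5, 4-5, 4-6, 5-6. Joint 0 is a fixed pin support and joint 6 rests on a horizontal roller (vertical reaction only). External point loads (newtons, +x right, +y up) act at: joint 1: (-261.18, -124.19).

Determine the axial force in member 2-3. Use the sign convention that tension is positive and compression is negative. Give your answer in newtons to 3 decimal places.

N=7 nodes, M=11 members, R=3 reactions → 2N=14, M+R=14
member 0 (0-1): L=3.4235, (cx,cy)=(0.2845,0.9587)
member 1 (0-2): L=1.8370, (cx,cy)=(1.0000,0.0000)
member 2 (1-2): L=3.3936, (cx,cy)=(0.2543,-0.9671)
member 3 (1-3): L=1.8258, (cx,cy)=(0.9996,0.0296)
member 4 (2-3): L=3.4719, (cx,cy)=(0.2771,0.9608)
member 5 (2-4): L=2.1250, (cx,cy)=(1.0000,0.0000)
member 6 (3-4): L=3.5329, (cx,cy)=(0.3292,-0.9443)
member 7 (3-5): L=2.0742, (cx,cy)=(0.9994,0.0342)
member 8 (4-5): L=3.5264, (cx,cy)=(0.2581,0.9661)
member 9 (4-6): L=1.8380, (cx,cy)=(1.0000,0.0000)
member 10 (5-6): L=3.5311, (cx,cy)=(0.2628,-0.9648)
solve A·x = −loads:
  F[0-1] = -261.9519 N (compression)
  F[0-2] = -186.6531 N (compression)
  F[1-2] = +135.9047 N (tension)
  F[1-3] = +152.1585 N (tension)
  F[2-3] = -136.7926 N (compression)
  F[2-4] = -114.1896 N (compression)
  F[3-4] = +136.9359 N (tension)
  F[3-5] = +69.1522 N (tension)
  F[4-5] = -133.8364 N (compression)
  F[4-6] = -34.5750 N (compression)
  F[5-6] = +131.5610 N (tension)
  Rx@0 = +261.1800 N
  Ry@0 = +251.1265 N
  Ry@6 = -126.9365 N

-136.793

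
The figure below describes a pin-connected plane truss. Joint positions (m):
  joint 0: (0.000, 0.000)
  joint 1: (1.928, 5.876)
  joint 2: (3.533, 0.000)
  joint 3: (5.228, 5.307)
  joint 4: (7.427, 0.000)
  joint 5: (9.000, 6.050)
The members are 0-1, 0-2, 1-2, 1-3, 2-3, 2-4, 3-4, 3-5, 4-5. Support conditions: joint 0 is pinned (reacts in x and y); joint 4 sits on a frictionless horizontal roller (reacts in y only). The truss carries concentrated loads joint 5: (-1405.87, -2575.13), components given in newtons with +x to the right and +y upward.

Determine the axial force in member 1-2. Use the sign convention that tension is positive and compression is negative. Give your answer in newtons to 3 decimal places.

689.437

N=6 nodes, M=9 members, R=3 reactions → 2N=12, M+R=12
member 0 (0-1): L=6.1842, (cx,cy)=(0.3118,0.9502)
member 1 (0-2): L=3.5330, (cx,cy)=(1.0000,0.0000)
member 2 (1-2): L=6.0913, (cx,cy)=(0.2635,-0.9647)
member 3 (1-3): L=3.3487, (cx,cy)=(0.9855,-0.1699)
member 4 (2-3): L=5.5711, (cx,cy)=(0.3042,0.9526)
member 5 (2-4): L=3.8940, (cx,cy)=(1.0000,0.0000)
member 6 (3-4): L=5.7445, (cx,cy)=(0.3828,-0.9238)
member 7 (3-5): L=3.8445, (cx,cy)=(0.9811,0.1933)
member 8 (4-5): L=6.2511, (cx,cy)=(0.2516,0.9678)
solve A·x = −loads:
  F[0-1] = -631.2787 N (compression)
  F[0-2] = -1209.0617 N (compression)
  F[1-2] = +689.4371 N (tension)
  F[1-3] = -384.0545 N (compression)
  F[2-3] = -698.1718 N (compression)
  F[2-4] = -814.9828 N (compression)
  F[3-4] = +483.7946 N (tension)
  F[3-5] = -790.9955 N (compression)
  F[4-5] = -2502.7926 N (compression)
  Rx@0 = +1405.8700 N
  Ry@0 = +599.8161 N
  Ry@4 = +1975.3139 N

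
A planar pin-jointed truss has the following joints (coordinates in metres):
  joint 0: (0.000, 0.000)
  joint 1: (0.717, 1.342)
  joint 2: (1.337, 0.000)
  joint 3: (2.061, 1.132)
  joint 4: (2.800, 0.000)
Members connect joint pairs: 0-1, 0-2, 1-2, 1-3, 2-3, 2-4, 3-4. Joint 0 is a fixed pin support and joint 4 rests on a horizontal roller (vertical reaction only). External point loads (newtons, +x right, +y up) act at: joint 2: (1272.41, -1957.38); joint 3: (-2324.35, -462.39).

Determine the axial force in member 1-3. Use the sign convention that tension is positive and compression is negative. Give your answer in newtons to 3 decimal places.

N=5 nodes, M=7 members, R=3 reactions → 2N=10, M+R=10
member 0 (0-1): L=1.5215, (cx,cy)=(0.4712,0.8820)
member 1 (0-2): L=1.3370, (cx,cy)=(1.0000,0.0000)
member 2 (1-2): L=1.4783, (cx,cy)=(0.4194,-0.9078)
member 3 (1-3): L=1.3603, (cx,cy)=(0.9880,-0.1544)
member 4 (2-3): L=1.3437, (cx,cy)=(0.5388,0.8424)
member 5 (2-4): L=1.4630, (cx,cy)=(1.0000,0.0000)
member 6 (3-4): L=1.3519, (cx,cy)=(0.5467,-0.8374)
solve A·x = −loads:
  F[0-1] = -2363.3264 N (compression)
  F[0-2] = +61.7450 N (tension)
  F[1-2] = +2681.4266 N (tension)
  F[1-3] = -2265.4369 N (compression)
  F[2-3] = -566.0050 N (compression)
  F[2-4] = +218.8925 N (tension)
  F[3-4] = -400.4244 N (compression)
  Rx@0 = +1051.9400 N
  Ry@0 = +2084.4705 N
  Ry@4 = +335.2995 N

-2265.437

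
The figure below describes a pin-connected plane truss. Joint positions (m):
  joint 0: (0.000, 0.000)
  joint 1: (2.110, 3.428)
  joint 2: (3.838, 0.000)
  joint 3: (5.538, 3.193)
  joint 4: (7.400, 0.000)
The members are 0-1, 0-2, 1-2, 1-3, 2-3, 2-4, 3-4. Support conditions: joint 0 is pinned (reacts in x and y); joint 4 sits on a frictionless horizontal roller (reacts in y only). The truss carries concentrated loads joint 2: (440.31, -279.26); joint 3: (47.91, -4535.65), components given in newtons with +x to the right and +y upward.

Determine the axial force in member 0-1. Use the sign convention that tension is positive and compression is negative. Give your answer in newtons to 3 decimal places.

N=5 nodes, M=7 members, R=3 reactions → 2N=10, M+R=10
member 0 (0-1): L=4.0253, (cx,cy)=(0.5242,0.8516)
member 1 (0-2): L=3.8380, (cx,cy)=(1.0000,0.0000)
member 2 (1-2): L=3.8389, (cx,cy)=(0.4501,-0.8930)
member 3 (1-3): L=3.4360, (cx,cy)=(0.9977,-0.0684)
member 4 (2-3): L=3.6174, (cx,cy)=(0.4700,0.8827)
member 5 (2-4): L=3.5620, (cx,cy)=(1.0000,0.0000)
member 6 (3-4): L=3.6963, (cx,cy)=(0.5038,-0.8638)
solve A·x = −loads:
  F[0-1] = -1473.7045 N (compression)
  F[0-2] = +1260.7073 N (tension)
  F[1-2] = +1517.1843 N (tension)
  F[1-3] = -1458.8314 N (compression)
  F[2-3] = -1218.4699 N (compression)
  F[2-4] = +2075.9537 N (tension)
  F[3-4] = -4120.9732 N (compression)
  Rx@0 = -488.2200 N
  Ry@0 = +1255.0173 N
  Ry@4 = +3559.8927 N

-1473.705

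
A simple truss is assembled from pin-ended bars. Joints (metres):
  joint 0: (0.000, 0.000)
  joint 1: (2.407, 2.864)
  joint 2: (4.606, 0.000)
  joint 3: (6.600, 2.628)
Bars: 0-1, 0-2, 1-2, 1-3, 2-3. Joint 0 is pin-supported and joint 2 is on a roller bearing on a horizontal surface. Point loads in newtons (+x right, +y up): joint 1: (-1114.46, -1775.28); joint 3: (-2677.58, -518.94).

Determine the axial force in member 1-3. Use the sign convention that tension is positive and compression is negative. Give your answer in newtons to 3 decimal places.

-2193.762

N=4 nodes, M=5 members, R=3 reactions → 2N=8, M+R=8
member 0 (0-1): L=3.7411, (cx,cy)=(0.6434,0.7655)
member 1 (0-2): L=4.6060, (cx,cy)=(1.0000,0.0000)
member 2 (1-2): L=3.6108, (cx,cy)=(0.6090,-0.7932)
member 3 (1-3): L=4.1996, (cx,cy)=(0.9984,-0.0562)
member 4 (2-3): L=3.2989, (cx,cy)=(0.6045,0.7966)
solve A·x = −loads:
  F[0-1] = -3714.4792 N (compression)
  F[0-2] = -1402.1946 N (compression)
  F[1-2] = +1502.3117 N (tension)
  F[1-3] = -2193.7616 N (compression)
  F[2-3] = -806.1589 N (compression)
  Rx@0 = +3792.0400 N
  Ry@0 = +2843.5884 N
  Ry@2 = -549.3684 N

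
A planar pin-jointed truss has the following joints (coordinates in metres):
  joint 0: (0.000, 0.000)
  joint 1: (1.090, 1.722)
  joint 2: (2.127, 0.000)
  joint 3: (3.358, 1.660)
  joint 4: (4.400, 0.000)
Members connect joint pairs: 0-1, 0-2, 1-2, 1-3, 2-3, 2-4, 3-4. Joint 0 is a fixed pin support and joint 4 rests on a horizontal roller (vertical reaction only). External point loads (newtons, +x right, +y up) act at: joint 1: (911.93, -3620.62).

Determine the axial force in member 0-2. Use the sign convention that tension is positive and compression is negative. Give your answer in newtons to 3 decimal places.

N=5 nodes, M=7 members, R=3 reactions → 2N=10, M+R=10
member 0 (0-1): L=2.0380, (cx,cy)=(0.5348,0.8450)
member 1 (0-2): L=2.1270, (cx,cy)=(1.0000,0.0000)
member 2 (1-2): L=2.0101, (cx,cy)=(0.5159,-0.8567)
member 3 (1-3): L=2.2688, (cx,cy)=(0.9996,-0.0273)
member 4 (2-3): L=2.0666, (cx,cy)=(0.5957,0.8032)
member 5 (2-4): L=2.2730, (cx,cy)=(1.0000,0.0000)
member 6 (3-4): L=1.9599, (cx,cy)=(0.5316,-0.8470)
solve A·x = −loads:
  F[0-1] = -2801.1024 N (compression)
  F[0-2] = +2410.0770 N (tension)
  F[1-2] = -1409.9239 N (compression)
  F[1-3] = -1683.3469 N (compression)
  F[2-3] = +1503.6881 N (tension)
  F[2-4] = +787.0380 N (tension)
  F[3-4] = -1480.3715 N (compression)
  Rx@0 = -911.9300 N
  Ry@0 = +2366.7974 N
  Ry@4 = +1253.8226 N

2410.077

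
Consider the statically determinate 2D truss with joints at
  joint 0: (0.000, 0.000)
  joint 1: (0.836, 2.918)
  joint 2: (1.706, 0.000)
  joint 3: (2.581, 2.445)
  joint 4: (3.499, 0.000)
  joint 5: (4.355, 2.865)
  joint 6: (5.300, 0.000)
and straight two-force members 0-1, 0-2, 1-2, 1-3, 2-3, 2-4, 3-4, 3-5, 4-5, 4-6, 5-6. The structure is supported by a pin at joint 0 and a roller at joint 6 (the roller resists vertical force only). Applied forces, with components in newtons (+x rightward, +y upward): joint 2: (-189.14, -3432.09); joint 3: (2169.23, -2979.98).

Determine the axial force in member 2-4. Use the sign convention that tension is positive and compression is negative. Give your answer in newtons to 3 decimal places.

N=7 nodes, M=11 members, R=3 reactions → 2N=14, M+R=14
member 0 (0-1): L=3.0354, (cx,cy)=(0.2754,0.9613)
member 1 (0-2): L=1.7060, (cx,cy)=(1.0000,0.0000)
member 2 (1-2): L=3.0449, (cx,cy)=(0.2857,-0.9583)
member 3 (1-3): L=1.8080, (cx,cy)=(0.9652,-0.2616)
member 4 (2-3): L=2.5969, (cx,cy)=(0.3369,0.9415)
member 5 (2-4): L=1.7930, (cx,cy)=(1.0000,0.0000)
member 6 (3-4): L=2.6117, (cx,cy)=(0.3515,-0.9362)
member 7 (3-5): L=1.8230, (cx,cy)=(0.9731,0.2304)
member 8 (4-5): L=2.9901, (cx,cy)=(0.2863,0.9581)
member 9 (4-6): L=1.8010, (cx,cy)=(1.0000,0.0000)
member 10 (5-6): L=3.0168, (cx,cy)=(0.3132,-0.9497)
solve A·x = −loads:
  F[0-1] = -2970.2976 N (compression)
  F[0-2] = +2798.1612 N (tension)
  F[1-2] = +3493.3449 N (tension)
  F[1-3] = -1881.7299 N (compression)
  F[2-3] = +89.6123 N (tension)
  F[2-4] = +3955.2268 N (tension)
  F[3-4] = -4407.5270 N (compression)
  F[3-5] = -2472.4869 N (compression)
  F[4-5] = +4306.5083 N (tension)
  F[4-6] = +1173.1356 N (tension)
  F[5-6] = -3745.1304 N (compression)
  Rx@0 = -1980.0900 N
  Ry@0 = +2855.4207 N
  Ry@6 = +3556.6493 N

3955.227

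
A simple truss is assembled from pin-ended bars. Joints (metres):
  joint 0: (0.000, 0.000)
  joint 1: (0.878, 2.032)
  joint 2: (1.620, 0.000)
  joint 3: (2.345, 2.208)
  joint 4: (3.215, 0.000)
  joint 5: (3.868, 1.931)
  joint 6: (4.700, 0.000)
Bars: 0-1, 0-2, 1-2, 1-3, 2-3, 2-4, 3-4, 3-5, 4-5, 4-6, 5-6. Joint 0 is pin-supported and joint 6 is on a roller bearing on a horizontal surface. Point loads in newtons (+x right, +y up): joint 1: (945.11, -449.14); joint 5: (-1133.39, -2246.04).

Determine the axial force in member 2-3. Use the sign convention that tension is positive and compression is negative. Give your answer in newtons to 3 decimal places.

N=7 nodes, M=11 members, R=3 reactions → 2N=14, M+R=14
member 0 (0-1): L=2.2136, (cx,cy)=(0.3966,0.9180)
member 1 (0-2): L=1.6200, (cx,cy)=(1.0000,0.0000)
member 2 (1-2): L=2.1632, (cx,cy)=(0.3430,-0.9393)
member 3 (1-3): L=1.4775, (cx,cy)=(0.9929,0.1191)
member 4 (2-3): L=2.3240, (cx,cy)=(0.3120,0.9501)
member 5 (2-4): L=1.5950, (cx,cy)=(1.0000,0.0000)
member 6 (3-4): L=2.3732, (cx,cy)=(0.3666,-0.9304)
member 7 (3-5): L=1.5480, (cx,cy)=(0.9839,-0.1789)
member 8 (4-5): L=2.0384, (cx,cy)=(0.3203,0.9473)
member 9 (4-6): L=1.4850, (cx,cy)=(1.0000,0.0000)
member 10 (5-6): L=2.1026, (cx,cy)=(0.3957,-0.9184)
solve A·x = −loads:
  F[0-1] = -893.1409 N (compression)
  F[0-2] = +165.9787 N (tension)
  F[1-2] = +219.1264 N (tension)
  F[1-3] = -1384.3869 N (compression)
  F[2-3] = -216.6447 N (compression)
  F[2-4] = +308.7256 N (tension)
  F[3-4] = +732.9192 N (tension)
  F[3-5] = -1738.8631 N (compression)
  F[4-5] = -719.8295 N (compression)
  F[4-6] = +808.0013 N (tension)
  F[5-6] = -2041.9648 N (compression)
  Rx@0 = +188.2800 N
  Ry@0 = +819.8789 N
  Ry@6 = +1875.3011 N

-216.645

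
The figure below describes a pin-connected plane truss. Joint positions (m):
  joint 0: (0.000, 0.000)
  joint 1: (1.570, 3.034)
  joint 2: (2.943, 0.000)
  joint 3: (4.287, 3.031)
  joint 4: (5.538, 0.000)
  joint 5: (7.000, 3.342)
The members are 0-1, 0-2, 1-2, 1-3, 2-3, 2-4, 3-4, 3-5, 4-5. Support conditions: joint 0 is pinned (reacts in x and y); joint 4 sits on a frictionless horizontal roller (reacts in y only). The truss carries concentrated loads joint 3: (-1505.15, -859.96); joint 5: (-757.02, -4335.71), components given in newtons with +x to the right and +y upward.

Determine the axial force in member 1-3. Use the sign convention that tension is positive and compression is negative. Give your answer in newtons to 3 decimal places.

N=6 nodes, M=9 members, R=3 reactions → 2N=12, M+R=12
member 0 (0-1): L=3.4161, (cx,cy)=(0.4596,0.8881)
member 1 (0-2): L=2.9430, (cx,cy)=(1.0000,0.0000)
member 2 (1-2): L=3.3302, (cx,cy)=(0.4123,-0.9111)
member 3 (1-3): L=2.7170, (cx,cy)=(1.0000,-0.0011)
member 4 (2-3): L=3.3156, (cx,cy)=(0.4054,0.9142)
member 5 (2-4): L=2.5950, (cx,cy)=(1.0000,0.0000)
member 6 (3-4): L=3.2790, (cx,cy)=(0.3815,-0.9244)
member 7 (3-5): L=2.7308, (cx,cy)=(0.9935,0.1139)
member 8 (4-5): L=3.6478, (cx,cy)=(0.4008,0.9162)
solve A·x = −loads:
  F[0-1] = -371.8766 N (compression)
  F[0-2] = -2091.2621 N (compression)
  F[1-2] = +362.9099 N (tension)
  F[1-3] = -320.5309 N (compression)
  F[2-3] = -361.6772 N (compression)
  F[2-4] = -1795.0317 N (compression)
  F[3-4] = -424.2270 N (compression)
  F[3-5] = +1207.7191 N (tension)
  F[4-5] = -4882.5594 N (compression)
  Rx@0 = +2262.1700 N
  Ry@0 = +330.2767 N
  Ry@4 = +4865.3933 N

-320.531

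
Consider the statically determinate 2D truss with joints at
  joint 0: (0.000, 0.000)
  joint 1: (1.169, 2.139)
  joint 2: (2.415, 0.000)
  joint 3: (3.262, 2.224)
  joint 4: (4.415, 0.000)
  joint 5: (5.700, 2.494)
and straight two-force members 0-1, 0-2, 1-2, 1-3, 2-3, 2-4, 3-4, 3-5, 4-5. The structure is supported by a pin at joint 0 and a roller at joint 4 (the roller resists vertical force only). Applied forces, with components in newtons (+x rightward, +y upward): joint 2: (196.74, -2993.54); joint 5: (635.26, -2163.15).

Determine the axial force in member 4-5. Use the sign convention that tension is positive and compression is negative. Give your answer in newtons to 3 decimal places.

-2664.578

N=6 nodes, M=9 members, R=3 reactions → 2N=12, M+R=12
member 0 (0-1): L=2.4376, (cx,cy)=(0.4796,0.8775)
member 1 (0-2): L=2.4150, (cx,cy)=(1.0000,0.0000)
member 2 (1-2): L=2.4754, (cx,cy)=(0.5033,-0.8641)
member 3 (1-3): L=2.0947, (cx,cy)=(0.9992,0.0406)
member 4 (2-3): L=2.3798, (cx,cy)=(0.3559,0.9345)
member 5 (2-4): L=2.0000, (cx,cy)=(1.0000,0.0000)
member 6 (3-4): L=2.5051, (cx,cy)=(0.4603,-0.8878)
member 7 (3-5): L=2.4529, (cx,cy)=(0.9939,0.1101)
member 8 (4-5): L=2.8056, (cx,cy)=(0.4580,0.8889)
solve A·x = −loads:
  F[0-1] = -418.9519 N (compression)
  F[0-2] = +1032.9170 N (tension)
  F[1-2] = +406.3999 N (tension)
  F[1-3] = -405.8100 N (compression)
  F[2-3] = +2827.5184 N (tension)
  F[2-4] = +34.3994 N (tension)
  F[3-4] = -2726.3346 N (compression)
  F[3-5] = +1867.0254 N (tension)
  F[4-5] = -2664.5781 N (compression)
  Rx@0 = -832.0000 N
  Ry@0 = +367.6317 N
  Ry@4 = +4789.0583 N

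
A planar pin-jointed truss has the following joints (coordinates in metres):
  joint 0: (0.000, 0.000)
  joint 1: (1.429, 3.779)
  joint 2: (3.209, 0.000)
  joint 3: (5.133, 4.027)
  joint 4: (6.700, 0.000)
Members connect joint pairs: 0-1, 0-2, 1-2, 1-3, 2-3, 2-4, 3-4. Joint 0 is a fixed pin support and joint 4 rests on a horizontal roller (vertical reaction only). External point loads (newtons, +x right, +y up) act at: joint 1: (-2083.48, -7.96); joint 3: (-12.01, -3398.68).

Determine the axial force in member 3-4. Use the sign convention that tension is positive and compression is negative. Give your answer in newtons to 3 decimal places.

-1527.076

N=5 nodes, M=7 members, R=3 reactions → 2N=10, M+R=10
member 0 (0-1): L=4.0402, (cx,cy)=(0.3537,0.9354)
member 1 (0-2): L=3.2090, (cx,cy)=(1.0000,0.0000)
member 2 (1-2): L=4.1772, (cx,cy)=(0.4261,-0.9047)
member 3 (1-3): L=3.7123, (cx,cy)=(0.9978,0.0668)
member 4 (2-3): L=4.4630, (cx,cy)=(0.4311,0.9023)
member 5 (2-4): L=3.4910, (cx,cy)=(1.0000,0.0000)
member 6 (3-4): L=4.3211, (cx,cy)=(0.3626,-0.9319)
solve A·x = −loads:
  F[0-1] = -2120.5873 N (compression)
  F[0-2] = -1345.4404 N (compression)
  F[1-2] = +2212.6404 N (tension)
  F[1-3] = +391.4550 N (tension)
  F[2-3] = -2218.4324 N (compression)
  F[2-4] = +553.7728 N (tension)
  F[3-4] = -1527.0758 N (compression)
  Rx@0 = +2095.4900 N
  Ry@0 = +1983.5110 N
  Ry@4 = +1423.1290 N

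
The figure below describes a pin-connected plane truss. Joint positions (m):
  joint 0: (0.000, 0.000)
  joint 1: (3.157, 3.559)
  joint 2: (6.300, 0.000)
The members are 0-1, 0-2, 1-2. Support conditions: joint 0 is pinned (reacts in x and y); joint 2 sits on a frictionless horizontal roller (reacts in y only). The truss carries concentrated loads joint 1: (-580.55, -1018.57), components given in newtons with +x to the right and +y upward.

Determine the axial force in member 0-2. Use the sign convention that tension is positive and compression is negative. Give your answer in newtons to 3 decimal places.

161.126

N=3 nodes, M=3 members, R=3 reactions → 2N=6, M+R=6
member 0 (0-1): L=4.7574, (cx,cy)=(0.6636,0.7481)
member 1 (0-2): L=6.3000, (cx,cy)=(1.0000,0.0000)
member 2 (1-2): L=4.7482, (cx,cy)=(0.6619,-0.7496)
solve A·x = −loads:
  F[0-1] = -1117.6655 N (compression)
  F[0-2] = +161.1258 N (tension)
  F[1-2] = -243.4138 N (compression)
  Rx@0 = +580.5500 N
  Ry@0 = +836.1179 N
  Ry@2 = +182.4521 N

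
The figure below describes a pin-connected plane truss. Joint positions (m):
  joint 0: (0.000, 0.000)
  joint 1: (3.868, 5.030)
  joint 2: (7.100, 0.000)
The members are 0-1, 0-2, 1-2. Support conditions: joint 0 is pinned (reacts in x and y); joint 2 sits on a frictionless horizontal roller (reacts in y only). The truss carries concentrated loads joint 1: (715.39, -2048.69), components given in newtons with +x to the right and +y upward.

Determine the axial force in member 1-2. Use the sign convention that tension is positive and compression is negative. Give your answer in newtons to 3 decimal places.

N=3 nodes, M=3 members, R=3 reactions → 2N=6, M+R=6
member 0 (0-1): L=6.3453, (cx,cy)=(0.6096,0.7927)
member 1 (0-2): L=7.1000, (cx,cy)=(1.0000,0.0000)
member 2 (1-2): L=5.9789, (cx,cy)=(0.5406,-0.8413)
solve A·x = −loads:
  F[0-1] = -537.0994 N (compression)
  F[0-2] = +1042.7998 N (tension)
  F[1-2] = -1929.0688 N (compression)
  Rx@0 = -715.3900 N
  Ry@0 = +425.7682 N
  Ry@2 = +1622.9218 N

-1929.069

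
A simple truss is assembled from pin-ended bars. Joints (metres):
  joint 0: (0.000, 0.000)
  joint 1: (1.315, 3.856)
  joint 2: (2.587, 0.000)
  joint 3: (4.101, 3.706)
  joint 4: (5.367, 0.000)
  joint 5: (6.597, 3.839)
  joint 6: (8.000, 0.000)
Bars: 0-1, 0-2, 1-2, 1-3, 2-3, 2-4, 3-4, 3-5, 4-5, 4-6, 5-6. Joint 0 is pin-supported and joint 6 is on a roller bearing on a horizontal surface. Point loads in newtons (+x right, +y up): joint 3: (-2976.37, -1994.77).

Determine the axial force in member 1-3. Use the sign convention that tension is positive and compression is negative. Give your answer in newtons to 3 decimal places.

-1608.141

N=7 nodes, M=11 members, R=3 reactions → 2N=14, M+R=14
member 0 (0-1): L=4.0741, (cx,cy)=(0.3228,0.9465)
member 1 (0-2): L=2.5870, (cx,cy)=(1.0000,0.0000)
member 2 (1-2): L=4.0604, (cx,cy)=(0.3133,-0.9497)
member 3 (1-3): L=2.7900, (cx,cy)=(0.9986,-0.0538)
member 4 (2-3): L=4.0033, (cx,cy)=(0.3782,0.9257)
member 5 (2-4): L=2.7800, (cx,cy)=(1.0000,0.0000)
member 6 (3-4): L=3.9163, (cx,cy)=(0.3233,-0.9463)
member 7 (3-5): L=2.4995, (cx,cy)=(0.9986,0.0532)
member 8 (4-5): L=4.0312, (cx,cy)=(0.3051,0.9523)
member 9 (4-6): L=2.6330, (cx,cy)=(1.0000,0.0000)
member 10 (5-6): L=4.0873, (cx,cy)=(0.3433,-0.9392)
solve A·x = −loads:
  F[0-1] = -2483.9554 N (compression)
  F[0-2] = -2174.6141 N (compression)
  F[1-2] = +2566.6583 N (tension)
  F[1-3] = -1608.1409 N (compression)
  F[2-3] = -2633.0170 N (compression)
  F[2-4] = -374.7863 N (compression)
  F[3-4] = +390.4432 N (tension)
  F[3-5] = +248.9217 N (tension)
  F[4-5] = -387.9805 N (compression)
  F[4-6] = -130.1893 N (compression)
  F[5-6] = +379.2786 N (tension)
  Rx@0 = +2976.3700 N
  Ry@0 = +2351.0044 N
  Ry@6 = -356.2344 N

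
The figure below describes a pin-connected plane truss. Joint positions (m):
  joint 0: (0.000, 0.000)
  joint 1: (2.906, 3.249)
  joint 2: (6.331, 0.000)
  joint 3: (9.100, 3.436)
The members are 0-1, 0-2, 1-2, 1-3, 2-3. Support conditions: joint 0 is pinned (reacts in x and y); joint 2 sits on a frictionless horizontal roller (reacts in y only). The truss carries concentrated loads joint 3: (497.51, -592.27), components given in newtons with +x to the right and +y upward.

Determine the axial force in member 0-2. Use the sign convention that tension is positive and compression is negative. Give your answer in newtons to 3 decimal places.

24.309

N=4 nodes, M=5 members, R=3 reactions → 2N=8, M+R=8
member 0 (0-1): L=4.3590, (cx,cy)=(0.6667,0.7454)
member 1 (0-2): L=6.3310, (cx,cy)=(1.0000,0.0000)
member 2 (1-2): L=4.7209, (cx,cy)=(0.7255,-0.6882)
member 3 (1-3): L=6.1968, (cx,cy)=(0.9995,0.0302)
member 4 (2-3): L=4.4129, (cx,cy)=(0.6275,0.7786)
solve A·x = −loads:
  F[0-1] = +709.8009 N (tension)
  F[0-2] = +24.3089 N (tension)
  F[1-2] = -724.8986 N (compression)
  F[1-3] = +999.5715 N (tension)
  F[2-3] = -799.3952 N (compression)
  Rx@0 = -497.5100 N
  Ry@0 = -529.0539 N
  Ry@2 = +1121.3239 N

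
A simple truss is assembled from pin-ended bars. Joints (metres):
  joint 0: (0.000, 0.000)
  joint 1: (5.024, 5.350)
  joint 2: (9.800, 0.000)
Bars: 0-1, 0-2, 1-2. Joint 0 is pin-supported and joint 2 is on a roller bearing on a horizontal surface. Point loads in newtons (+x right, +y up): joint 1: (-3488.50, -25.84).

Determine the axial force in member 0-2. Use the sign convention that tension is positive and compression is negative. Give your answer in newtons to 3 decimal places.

-1688.284

N=3 nodes, M=3 members, R=3 reactions → 2N=6, M+R=6
member 0 (0-1): L=7.3391, (cx,cy)=(0.6845,0.7290)
member 1 (0-2): L=9.8000, (cx,cy)=(1.0000,0.0000)
member 2 (1-2): L=7.1717, (cx,cy)=(0.6660,-0.7460)
solve A·x = −loads:
  F[0-1] = -2629.7868 N (compression)
  F[0-2] = -1688.2841 N (compression)
  F[1-2] = +2535.1331 N (tension)
  Rx@0 = +3488.5000 N
  Ry@0 = +1917.0293 N
  Ry@2 = -1891.1893 N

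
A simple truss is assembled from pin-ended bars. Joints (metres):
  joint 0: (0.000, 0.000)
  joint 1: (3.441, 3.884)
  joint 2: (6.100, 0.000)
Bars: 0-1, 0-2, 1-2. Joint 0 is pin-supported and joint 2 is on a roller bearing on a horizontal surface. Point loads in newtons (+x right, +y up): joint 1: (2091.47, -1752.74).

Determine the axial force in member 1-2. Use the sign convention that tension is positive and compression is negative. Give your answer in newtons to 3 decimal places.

N=3 nodes, M=3 members, R=3 reactions → 2N=6, M+R=6
member 0 (0-1): L=5.1890, (cx,cy)=(0.6631,0.7485)
member 1 (0-2): L=6.1000, (cx,cy)=(1.0000,0.0000)
member 2 (1-2): L=4.7070, (cx,cy)=(0.5649,-0.8252)
solve A·x = −loads:
  F[0-1] = +758.3950 N (tension)
  F[0-2] = +1588.5548 N (tension)
  F[1-2] = -2812.0755 N (compression)
  Rx@0 = -2091.4700 N
  Ry@0 = -567.6613 N
  Ry@2 = +2320.4013 N

-2812.075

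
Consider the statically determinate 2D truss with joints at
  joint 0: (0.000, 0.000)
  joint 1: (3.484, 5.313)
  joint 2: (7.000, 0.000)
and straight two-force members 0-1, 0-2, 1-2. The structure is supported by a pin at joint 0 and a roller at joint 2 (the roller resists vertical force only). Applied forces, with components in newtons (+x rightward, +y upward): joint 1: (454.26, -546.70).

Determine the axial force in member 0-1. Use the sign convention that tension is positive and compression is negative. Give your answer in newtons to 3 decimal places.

83.928

N=3 nodes, M=3 members, R=3 reactions → 2N=6, M+R=6
member 0 (0-1): L=6.3534, (cx,cy)=(0.5484,0.8362)
member 1 (0-2): L=7.0000, (cx,cy)=(1.0000,0.0000)
member 2 (1-2): L=6.3710, (cx,cy)=(0.5519,-0.8339)
solve A·x = −loads:
  F[0-1] = +83.9278 N (tension)
  F[0-2] = +408.2370 N (tension)
  F[1-2] = -739.7317 N (compression)
  Rx@0 = -454.2600 N
  Ry@0 = -70.1837 N
  Ry@2 = +616.8837 N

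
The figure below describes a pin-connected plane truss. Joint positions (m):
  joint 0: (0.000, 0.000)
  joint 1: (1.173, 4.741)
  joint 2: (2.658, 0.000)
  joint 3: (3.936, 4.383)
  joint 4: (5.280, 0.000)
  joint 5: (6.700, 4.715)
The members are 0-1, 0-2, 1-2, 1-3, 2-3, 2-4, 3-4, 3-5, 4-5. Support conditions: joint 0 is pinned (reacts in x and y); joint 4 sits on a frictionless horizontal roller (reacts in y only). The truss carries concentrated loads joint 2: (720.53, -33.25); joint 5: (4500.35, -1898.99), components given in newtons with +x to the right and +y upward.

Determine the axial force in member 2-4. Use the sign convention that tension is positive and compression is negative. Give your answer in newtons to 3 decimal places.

N=6 nodes, M=9 members, R=3 reactions → 2N=12, M+R=12
member 0 (0-1): L=4.8840, (cx,cy)=(0.2402,0.9707)
member 1 (0-2): L=2.6580, (cx,cy)=(1.0000,0.0000)
member 2 (1-2): L=4.9681, (cx,cy)=(0.2989,-0.9543)
member 3 (1-3): L=2.7861, (cx,cy)=(0.9917,-0.1285)
member 4 (2-3): L=4.5655, (cx,cy)=(0.2799,0.9600)
member 5 (2-4): L=2.6220, (cx,cy)=(1.0000,0.0000)
member 6 (3-4): L=4.5844, (cx,cy)=(0.2932,-0.9561)
member 7 (3-5): L=2.7839, (cx,cy)=(0.9929,0.1193)
member 8 (4-5): L=4.9242, (cx,cy)=(0.2884,0.9575)
solve A·x = −loads:
  F[0-1] = +4649.0589 N (tension)
  F[0-2] = +4104.2958 N (tension)
  F[1-2] = -5087.2542 N (compression)
  F[1-3] = +2659.2360 N (tension)
  F[2-3] = +5091.4757 N (tension)
  F[2-4] = +437.9309 N (tension)
  F[3-4] = -4093.9878 N (compression)
  F[3-5] = +5300.4654 N (tension)
  F[4-5] = -2643.4123 N (compression)
  Rx@0 = -5220.8800 N
  Ry@0 = -4512.9800 N
  Ry@4 = +6445.2200 N

437.931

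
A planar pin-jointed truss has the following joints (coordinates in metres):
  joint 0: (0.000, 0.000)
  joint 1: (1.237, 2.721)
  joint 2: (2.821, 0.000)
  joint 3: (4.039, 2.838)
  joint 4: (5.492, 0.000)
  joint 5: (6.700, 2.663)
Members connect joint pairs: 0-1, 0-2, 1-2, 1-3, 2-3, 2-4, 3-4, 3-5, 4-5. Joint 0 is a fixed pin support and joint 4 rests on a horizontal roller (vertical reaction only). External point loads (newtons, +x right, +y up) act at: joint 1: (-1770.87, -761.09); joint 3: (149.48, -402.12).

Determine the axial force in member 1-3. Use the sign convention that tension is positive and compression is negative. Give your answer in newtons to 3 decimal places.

647.598

N=6 nodes, M=9 members, R=3 reactions → 2N=12, M+R=12
member 0 (0-1): L=2.9890, (cx,cy)=(0.4139,0.9103)
member 1 (0-2): L=2.8210, (cx,cy)=(1.0000,0.0000)
member 2 (1-2): L=3.1485, (cx,cy)=(0.5031,-0.8642)
member 3 (1-3): L=2.8044, (cx,cy)=(0.9991,0.0417)
member 4 (2-3): L=3.0883, (cx,cy)=(0.3944,0.9189)
member 5 (2-4): L=2.6710, (cx,cy)=(1.0000,0.0000)
member 6 (3-4): L=3.1883, (cx,cy)=(0.4557,-0.8901)
member 7 (3-5): L=2.6667, (cx,cy)=(0.9978,-0.0656)
member 8 (4-5): L=2.9242, (cx,cy)=(0.4131,0.9107)
solve A·x = −loads:
  F[0-1] = -1643.5355 N (compression)
  F[0-2] = -941.2073 N (compression)
  F[1-2] = +881.8386 N (tension)
  F[1-3] = +647.5976 N (tension)
  F[2-3] = -829.3318 N (compression)
  F[2-4] = -170.4751 N (compression)
  F[3-4] = +374.0750 N (tension)
  F[3-5] = +0.0000 N (tension)
  F[4-5] = -0.0000 N (compression)
  Rx@0 = +1621.3900 N
  Ry@0 = +1496.1820 N
  Ry@4 = -332.9720 N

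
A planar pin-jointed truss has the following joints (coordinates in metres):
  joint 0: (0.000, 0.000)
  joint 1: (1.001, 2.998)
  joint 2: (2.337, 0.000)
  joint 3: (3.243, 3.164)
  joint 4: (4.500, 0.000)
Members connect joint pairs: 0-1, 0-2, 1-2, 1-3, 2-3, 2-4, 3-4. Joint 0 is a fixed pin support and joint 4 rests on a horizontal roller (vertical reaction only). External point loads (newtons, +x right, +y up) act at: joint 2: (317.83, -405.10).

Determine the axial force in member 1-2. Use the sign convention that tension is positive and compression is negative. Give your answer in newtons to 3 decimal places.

N=5 nodes, M=7 members, R=3 reactions → 2N=10, M+R=10
member 0 (0-1): L=3.1607, (cx,cy)=(0.3167,0.9485)
member 1 (0-2): L=2.3370, (cx,cy)=(1.0000,0.0000)
member 2 (1-2): L=3.2822, (cx,cy)=(0.4070,-0.9134)
member 3 (1-3): L=2.2481, (cx,cy)=(0.9973,0.0738)
member 4 (2-3): L=3.2912, (cx,cy)=(0.2753,0.9614)
member 5 (2-4): L=2.1630, (cx,cy)=(1.0000,0.0000)
member 6 (3-4): L=3.4045, (cx,cy)=(0.3692,-0.9293)
solve A·x = −loads:
  F[0-1] = -205.2851 N (compression)
  F[0-2] = +382.8443 N (tension)
  F[1-2] = +201.2665 N (tension)
  F[1-3] = -147.3406 N (compression)
  F[2-3] = +230.1538 N (tension)
  F[2-4] = +83.5809 N (tension)
  F[3-4] = -226.3765 N (compression)
  Rx@0 = -317.8300 N
  Ry@0 = +194.7181 N
  Ry@4 = +210.3819 N

201.266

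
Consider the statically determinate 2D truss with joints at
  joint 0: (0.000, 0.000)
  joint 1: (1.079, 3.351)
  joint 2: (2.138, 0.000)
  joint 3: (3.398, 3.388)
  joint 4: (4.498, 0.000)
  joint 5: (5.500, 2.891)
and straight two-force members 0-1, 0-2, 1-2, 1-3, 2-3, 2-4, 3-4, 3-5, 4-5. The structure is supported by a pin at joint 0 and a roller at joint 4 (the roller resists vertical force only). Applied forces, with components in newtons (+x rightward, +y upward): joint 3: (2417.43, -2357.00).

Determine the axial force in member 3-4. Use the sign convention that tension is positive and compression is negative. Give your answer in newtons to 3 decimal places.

N=6 nodes, M=9 members, R=3 reactions → 2N=12, M+R=12
member 0 (0-1): L=3.5204, (cx,cy)=(0.3065,0.9519)
member 1 (0-2): L=2.1380, (cx,cy)=(1.0000,0.0000)
member 2 (1-2): L=3.5144, (cx,cy)=(0.3013,-0.9535)
member 3 (1-3): L=2.3193, (cx,cy)=(0.9999,0.0160)
member 4 (2-3): L=3.6147, (cx,cy)=(0.3486,0.9373)
member 5 (2-4): L=2.3600, (cx,cy)=(1.0000,0.0000)
member 6 (3-4): L=3.5621, (cx,cy)=(0.3088,-0.9511)
member 7 (3-5): L=2.1600, (cx,cy)=(0.9732,-0.2301)
member 8 (4-5): L=3.0597, (cx,cy)=(0.3275,0.9449)
solve A·x = −loads:
  F[0-1] = +1307.3754 N (tension)
  F[0-2] = +2016.7241 N (tension)
  F[1-2] = -1291.8990 N (compression)
  F[1-3] = +790.1017 N (tension)
  F[2-3] = +1314.2798 N (tension)
  F[2-4] = +1169.3032 N (tension)
  F[3-4] = -3786.5207 N (compression)
  F[3-5] = +0.0000 N (tension)
  F[4-5] = -0.0000 N (compression)
  Rx@0 = -2417.4300 N
  Ry@0 = -1244.4537 N
  Ry@4 = +3601.4537 N

-3786.521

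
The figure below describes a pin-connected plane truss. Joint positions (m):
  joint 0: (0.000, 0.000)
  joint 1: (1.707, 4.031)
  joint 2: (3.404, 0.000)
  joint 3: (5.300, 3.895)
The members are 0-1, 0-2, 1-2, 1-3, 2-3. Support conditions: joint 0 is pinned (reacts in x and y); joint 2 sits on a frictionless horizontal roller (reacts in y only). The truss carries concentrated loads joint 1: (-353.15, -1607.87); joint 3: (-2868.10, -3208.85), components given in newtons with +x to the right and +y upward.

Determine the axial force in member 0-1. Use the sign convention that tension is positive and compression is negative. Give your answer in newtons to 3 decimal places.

-2947.608

N=4 nodes, M=5 members, R=3 reactions → 2N=8, M+R=8
member 0 (0-1): L=4.3775, (cx,cy)=(0.3899,0.9208)
member 1 (0-2): L=3.4040, (cx,cy)=(1.0000,0.0000)
member 2 (1-2): L=4.3736, (cx,cy)=(0.3880,-0.9217)
member 3 (1-3): L=3.5956, (cx,cy)=(0.9993,-0.0378)
member 4 (2-3): L=4.3320, (cx,cy)=(0.4377,0.8991)
solve A·x = −loads:
  F[0-1] = -2947.6081 N (compression)
  F[0-2] = -2071.8434 N (compression)
  F[1-2] = +1253.1157 N (tension)
  F[1-3] = -1283.3912 N (compression)
  F[2-3] = -3622.8200 N (compression)
  Rx@0 = +3221.2500 N
  Ry@0 = +2714.2694 N
  Ry@2 = +2102.4506 N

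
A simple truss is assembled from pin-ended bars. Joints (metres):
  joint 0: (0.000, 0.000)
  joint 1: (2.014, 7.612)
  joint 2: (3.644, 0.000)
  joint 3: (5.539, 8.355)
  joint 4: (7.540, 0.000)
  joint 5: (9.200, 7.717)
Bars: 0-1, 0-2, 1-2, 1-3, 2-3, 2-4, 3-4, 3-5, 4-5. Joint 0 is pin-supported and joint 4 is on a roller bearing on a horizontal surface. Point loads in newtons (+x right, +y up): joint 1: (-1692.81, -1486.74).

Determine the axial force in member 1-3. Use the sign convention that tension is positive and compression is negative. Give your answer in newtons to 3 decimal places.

N=6 nodes, M=9 members, R=3 reactions → 2N=12, M+R=12
member 0 (0-1): L=7.8739, (cx,cy)=(0.2558,0.9667)
member 1 (0-2): L=3.6440, (cx,cy)=(1.0000,0.0000)
member 2 (1-2): L=7.7846, (cx,cy)=(0.2094,-0.9778)
member 3 (1-3): L=3.6025, (cx,cy)=(0.9785,0.2062)
member 4 (2-3): L=8.5672, (cx,cy)=(0.2212,0.9752)
member 5 (2-4): L=3.8960, (cx,cy)=(1.0000,0.0000)
member 6 (3-4): L=8.5913, (cx,cy)=(0.2329,-0.9725)
member 7 (3-5): L=3.7162, (cx,cy)=(0.9852,-0.1717)
member 8 (4-5): L=7.8935, (cx,cy)=(0.2103,0.9776)
solve A·x = −loads:
  F[0-1] = -2894.8927 N (compression)
  F[0-2] = -952.3519 N (compression)
  F[1-2] = +1480.0768 N (tension)
  F[1-3] = +656.5566 N (tension)
  F[2-3] = -1484.0262 N (compression)
  F[2-4] = -314.1854 N (compression)
  F[3-4] = +1348.9522 N (tension)
  F[3-5] = -0.0000 N (compression)
  F[4-5] = +0.0000 N (tension)
  Rx@0 = +1692.8100 N
  Ry@0 = +2798.5935 N
  Ry@4 = -1311.8535 N

656.557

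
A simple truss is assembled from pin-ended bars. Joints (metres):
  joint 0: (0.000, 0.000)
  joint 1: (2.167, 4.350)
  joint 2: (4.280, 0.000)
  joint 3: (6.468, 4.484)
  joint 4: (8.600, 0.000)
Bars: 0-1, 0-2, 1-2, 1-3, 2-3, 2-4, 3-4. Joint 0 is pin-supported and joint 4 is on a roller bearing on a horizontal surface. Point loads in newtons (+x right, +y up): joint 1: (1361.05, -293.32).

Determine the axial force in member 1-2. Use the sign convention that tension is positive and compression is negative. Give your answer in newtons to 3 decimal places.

-873.359

N=5 nodes, M=7 members, R=3 reactions → 2N=10, M+R=10
member 0 (0-1): L=4.8599, (cx,cy)=(0.4459,0.8951)
member 1 (0-2): L=4.2800, (cx,cy)=(1.0000,0.0000)
member 2 (1-2): L=4.8360, (cx,cy)=(0.4369,-0.8995)
member 3 (1-3): L=4.3031, (cx,cy)=(0.9995,0.0311)
member 4 (2-3): L=4.9893, (cx,cy)=(0.4385,0.8987)
member 5 (2-4): L=4.3200, (cx,cy)=(1.0000,0.0000)
member 6 (3-4): L=4.9650, (cx,cy)=(0.4294,-0.9031)
solve A·x = −loads:
  F[0-1] = +524.0039 N (tension)
  F[0-2] = +1127.3986 N (tension)
  F[1-2] = -873.3595 N (compression)
  F[1-3] = -746.1654 N (compression)
  F[2-3] = +874.1194 N (tension)
  F[2-4] = +362.4723 N (tension)
  F[3-4] = -844.1330 N (compression)
  Rx@0 = -1361.0500 N
  Ry@0 = -469.0279 N
  Ry@4 = +762.3479 N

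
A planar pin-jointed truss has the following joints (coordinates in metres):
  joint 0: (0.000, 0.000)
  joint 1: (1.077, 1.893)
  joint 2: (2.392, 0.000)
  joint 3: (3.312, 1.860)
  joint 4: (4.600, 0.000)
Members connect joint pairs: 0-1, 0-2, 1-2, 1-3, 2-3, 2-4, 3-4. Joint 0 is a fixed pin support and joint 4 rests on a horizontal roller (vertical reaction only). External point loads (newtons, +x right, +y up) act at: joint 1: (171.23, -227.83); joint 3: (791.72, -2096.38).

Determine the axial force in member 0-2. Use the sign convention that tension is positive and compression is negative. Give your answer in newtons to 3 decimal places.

1173.957

N=5 nodes, M=7 members, R=3 reactions → 2N=10, M+R=10
member 0 (0-1): L=2.1779, (cx,cy)=(0.4945,0.8692)
member 1 (0-2): L=2.3920, (cx,cy)=(1.0000,0.0000)
member 2 (1-2): L=2.3049, (cx,cy)=(0.5705,-0.8213)
member 3 (1-3): L=2.2352, (cx,cy)=(0.9999,-0.0148)
member 4 (2-3): L=2.0751, (cx,cy)=(0.4434,0.8963)
member 5 (2-4): L=2.2080, (cx,cy)=(1.0000,0.0000)
member 6 (3-4): L=2.2624, (cx,cy)=(0.5693,-0.8221)
solve A·x = −loads:
  F[0-1] = -426.7032 N (compression)
  F[0-2] = +1173.9574 N (tension)
  F[1-2] = +182.9255 N (tension)
  F[1-3] = -486.6527 N (compression)
  F[2-3] = -167.6071 N (compression)
  F[2-4] = +1352.6290 N (tension)
  F[3-4] = -2375.9431 N (compression)
  Rx@0 = -962.9500 N
  Ry@0 = +370.8793 N
  Ry@4 = +1953.3307 N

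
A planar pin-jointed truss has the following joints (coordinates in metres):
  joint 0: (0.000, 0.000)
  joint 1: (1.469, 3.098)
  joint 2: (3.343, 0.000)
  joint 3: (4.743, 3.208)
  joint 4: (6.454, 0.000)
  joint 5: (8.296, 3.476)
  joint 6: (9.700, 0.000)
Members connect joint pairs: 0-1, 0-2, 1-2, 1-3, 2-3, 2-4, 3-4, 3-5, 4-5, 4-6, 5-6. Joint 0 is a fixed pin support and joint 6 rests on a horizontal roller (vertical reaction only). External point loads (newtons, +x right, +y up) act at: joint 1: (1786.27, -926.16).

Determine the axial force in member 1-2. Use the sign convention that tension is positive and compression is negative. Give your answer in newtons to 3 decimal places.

-886.812

N=7 nodes, M=11 members, R=3 reactions → 2N=14, M+R=14
member 0 (0-1): L=3.4286, (cx,cy)=(0.4284,0.9036)
member 1 (0-2): L=3.3430, (cx,cy)=(1.0000,0.0000)
member 2 (1-2): L=3.6207, (cx,cy)=(0.5176,-0.8556)
member 3 (1-3): L=3.2758, (cx,cy)=(0.9994,0.0336)
member 4 (2-3): L=3.5002, (cx,cy)=(0.4000,0.9165)
member 5 (2-4): L=3.1110, (cx,cy)=(1.0000,0.0000)
member 6 (3-4): L=3.6358, (cx,cy)=(0.4706,-0.8823)
member 7 (3-5): L=3.5631, (cx,cy)=(0.9972,0.0752)
member 8 (4-5): L=3.9339, (cx,cy)=(0.4682,0.8836)
member 9 (4-6): L=3.2460, (cx,cy)=(1.0000,0.0000)
member 10 (5-6): L=3.7488, (cx,cy)=(0.3745,-0.9272)
solve A·x = −loads:
  F[0-1] = -238.3865 N (compression)
  F[0-2] = +1888.4067 N (tension)
  F[1-2] = -886.8120 N (compression)
  F[1-3] = -1430.2177 N (compression)
  F[2-3] = +827.8971 N (tension)
  F[2-4] = +1098.2694 N (tension)
  F[3-4] = -864.6405 N (compression)
  F[3-5] = -693.3314 N (compression)
  F[4-5] = +863.4105 N (tension)
  F[4-6] = +287.0858 N (tension)
  F[5-6] = -766.5515 N (compression)
  Rx@0 = -1786.2700 N
  Ry@0 = +215.3978 N
  Ry@6 = +710.7622 N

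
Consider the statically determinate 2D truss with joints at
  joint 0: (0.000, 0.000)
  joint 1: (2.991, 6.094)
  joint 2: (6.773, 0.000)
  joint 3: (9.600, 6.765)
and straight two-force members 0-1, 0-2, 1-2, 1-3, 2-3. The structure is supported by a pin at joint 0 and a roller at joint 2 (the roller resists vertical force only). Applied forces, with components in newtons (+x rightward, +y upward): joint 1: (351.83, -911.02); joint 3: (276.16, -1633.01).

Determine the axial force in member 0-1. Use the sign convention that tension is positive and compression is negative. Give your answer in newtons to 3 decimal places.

852.500

N=4 nodes, M=5 members, R=3 reactions → 2N=8, M+R=8
member 0 (0-1): L=6.7884, (cx,cy)=(0.4406,0.8977)
member 1 (0-2): L=6.7730, (cx,cy)=(1.0000,0.0000)
member 2 (1-2): L=7.1722, (cx,cy)=(0.5273,-0.8497)
member 3 (1-3): L=6.6430, (cx,cy)=(0.9949,0.1010)
member 4 (2-3): L=7.3319, (cx,cy)=(0.3856,0.9227)
solve A·x = −loads:
  F[0-1] = +852.4995 N (tension)
  F[0-2] = +252.3770 N (tension)
  F[1-2] = -1853.2798 N (compression)
  F[1-3] = +1006.1900 N (tension)
  F[2-3] = -1880.0125 N (compression)
  Rx@0 = -627.9900 N
  Ry@0 = -765.2910 N
  Ry@2 = +3309.3210 N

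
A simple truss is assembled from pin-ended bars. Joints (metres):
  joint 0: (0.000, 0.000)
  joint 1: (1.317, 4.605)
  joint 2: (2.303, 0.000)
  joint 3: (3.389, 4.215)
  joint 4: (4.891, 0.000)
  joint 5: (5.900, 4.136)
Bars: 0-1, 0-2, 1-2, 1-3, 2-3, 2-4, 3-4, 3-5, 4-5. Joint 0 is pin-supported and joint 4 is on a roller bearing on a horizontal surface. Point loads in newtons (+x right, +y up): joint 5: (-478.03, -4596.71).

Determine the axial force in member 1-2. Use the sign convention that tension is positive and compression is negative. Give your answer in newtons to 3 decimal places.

-610.954

N=6 nodes, M=9 members, R=3 reactions → 2N=12, M+R=12
member 0 (0-1): L=4.7896, (cx,cy)=(0.2750,0.9615)
member 1 (0-2): L=2.3030, (cx,cy)=(1.0000,0.0000)
member 2 (1-2): L=4.7094, (cx,cy)=(0.2094,-0.9778)
member 3 (1-3): L=2.1084, (cx,cy)=(0.9827,-0.1850)
member 4 (2-3): L=4.3527, (cx,cy)=(0.2495,0.9684)
member 5 (2-4): L=2.5880, (cx,cy)=(1.0000,0.0000)
member 6 (3-4): L=4.4746, (cx,cy)=(0.3357,-0.9420)
member 7 (3-5): L=2.5122, (cx,cy)=(0.9995,-0.0314)
member 8 (4-5): L=4.2573, (cx,cy)=(0.2370,0.9715)
solve A·x = −loads:
  F[0-1] = +565.8622 N (tension)
  F[0-2] = -633.6247 N (compression)
  F[1-2] = -610.9541 N (compression)
  F[1-3] = +288.4884 N (tension)
  F[2-3] = +616.9241 N (tension)
  F[2-4] = -915.4642 N (compression)
  F[3-4] = -598.8847 N (compression)
  F[3-5] = +638.7783 N (tension)
  F[4-5] = -4710.8421 N (compression)
  Rx@0 = +478.0300 N
  Ry@0 = -544.0500 N
  Ry@4 = +5140.7600 N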